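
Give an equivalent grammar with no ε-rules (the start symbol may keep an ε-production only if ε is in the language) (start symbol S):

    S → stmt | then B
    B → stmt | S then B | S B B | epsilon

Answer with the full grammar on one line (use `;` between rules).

Nullable nonterminals: {B}.
ε ∉ L(G), so no ε-production is kept.
Expand every rule over subsets of its nullable positions: S → then B gives then B | then. B → S then B gives S then B | S then. B → S B B gives S B B | S B | S.

S → stmt | then B | then; B → stmt | S then B | S then | S B B | S B | S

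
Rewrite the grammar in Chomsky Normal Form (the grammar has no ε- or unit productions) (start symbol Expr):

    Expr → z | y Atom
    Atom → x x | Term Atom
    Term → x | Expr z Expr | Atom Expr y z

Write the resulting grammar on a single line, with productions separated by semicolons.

Introduce a nonterminal for each terminal appearing in a rule of length ≥ 2: X1 → y, X2 → x, X3 → z.
Binarize each right-hand side of length ≥ 3 by chaining fresh nonterminals (Y1, Y2, …): affected rules were Term → Expr X3 Expr; Term → Atom Expr X1 X3.

Expr → z | X1 Atom; Atom → X2 X2 | Term Atom; Term → x | Expr Y1 | Atom Y2; X1 → y; X2 → x; X3 → z; Y1 → X3 Expr; Y2 → Expr Y3; Y3 → X1 X3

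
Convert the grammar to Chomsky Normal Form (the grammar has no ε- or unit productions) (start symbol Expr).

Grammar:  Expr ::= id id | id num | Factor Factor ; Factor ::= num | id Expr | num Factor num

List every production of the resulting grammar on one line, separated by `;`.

Introduce a nonterminal for each terminal appearing in a rule of length ≥ 2: X1 → id, X2 → num.
Binarize each right-hand side of length ≥ 3 by chaining fresh nonterminals (Y1, Y2, …): affected rules were Factor → X2 Factor X2.

Expr ::= X1 X1 | X1 X2 | Factor Factor; Factor ::= num | X1 Expr | X2 Y1; X1 ::= id; X2 ::= num; Y1 ::= Factor X2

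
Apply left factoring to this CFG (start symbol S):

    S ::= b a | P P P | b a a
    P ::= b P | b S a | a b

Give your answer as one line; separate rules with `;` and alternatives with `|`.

S has alternatives sharing prefix 'b a': factor to S → b a S' with S' → ε | a.
P has alternatives sharing prefix 'b': factor to P → b P' with P' → P | S a.

S ::= P P P | b a S'; P ::= a b | b P'; S' ::= ε | a; P' ::= P | S a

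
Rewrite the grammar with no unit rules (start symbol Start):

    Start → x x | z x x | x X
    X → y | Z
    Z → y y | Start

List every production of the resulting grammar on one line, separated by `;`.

Unit pairs: X ⇒* {Start, Z}; Z ⇒* {Start}.
For each unit pair (A, B), copy every non-unit production of B to A, then drop all unit productions.

Start → x x | z x x | x X; X → y y | x x | z x x | x X | y; Z → y y | x x | z x x | x X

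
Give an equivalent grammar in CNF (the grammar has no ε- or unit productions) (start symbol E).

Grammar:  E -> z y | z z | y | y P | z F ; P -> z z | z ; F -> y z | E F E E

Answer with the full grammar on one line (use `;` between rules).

E -> X1 X2 | X1 X1 | y | X2 P | X1 F; P -> X1 X1 | z; F -> X2 X1 | E Y1; X1 -> z; X2 -> y; Y1 -> F Y2; Y2 -> E E

Introduce a nonterminal for each terminal appearing in a rule of length ≥ 2: X1 → z, X2 → y.
Binarize each right-hand side of length ≥ 3 by chaining fresh nonterminals (Y1, Y2, …): affected rules were F → E F E E.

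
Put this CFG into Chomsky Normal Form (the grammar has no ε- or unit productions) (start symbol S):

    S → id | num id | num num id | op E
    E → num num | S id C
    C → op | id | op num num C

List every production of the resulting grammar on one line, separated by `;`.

Introduce a nonterminal for each terminal appearing in a rule of length ≥ 2: X1 → num, X2 → id, X3 → op.
Binarize each right-hand side of length ≥ 3 by chaining fresh nonterminals (Y1, Y2, …): affected rules were S → X1 X1 X2; E → S X2 C; C → X3 X1 X1 C.

S → id | X1 X2 | X1 Y1 | X3 E; E → X1 X1 | S Y2; C → op | id | X3 Y3; X1 → num; X2 → id; X3 → op; Y1 → X1 X2; Y2 → X2 C; Y3 → X1 Y4; Y4 → X1 C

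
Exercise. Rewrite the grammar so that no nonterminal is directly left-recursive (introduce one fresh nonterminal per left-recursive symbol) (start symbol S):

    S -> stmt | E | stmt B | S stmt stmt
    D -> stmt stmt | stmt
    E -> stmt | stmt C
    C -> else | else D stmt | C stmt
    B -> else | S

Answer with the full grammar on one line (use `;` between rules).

Directly left-recursive nonterminals: S, C.
For S: α = {stmt stmt}, β = {stmt, E, stmt B}. Rewrite as S → β S' and S' → α S' | ε.
For C: α = {stmt}, β = {else, else D stmt}. Rewrite as C → β C' and C' → α C' | ε.

S -> stmt S' | E S' | stmt B S'; D -> stmt stmt | stmt; E -> stmt | stmt C; C -> else C' | else D stmt C'; B -> else | S; S' -> stmt stmt S' | ε; C' -> stmt C' | ε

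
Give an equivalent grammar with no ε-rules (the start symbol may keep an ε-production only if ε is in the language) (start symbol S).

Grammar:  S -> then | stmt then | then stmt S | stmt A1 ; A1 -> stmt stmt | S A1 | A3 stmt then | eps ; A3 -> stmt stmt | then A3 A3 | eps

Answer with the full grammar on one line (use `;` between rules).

S -> then | stmt then | then stmt S | stmt A1 | stmt; A1 -> stmt stmt | S A1 | S | A3 stmt then | stmt then; A3 -> stmt stmt | then A3 A3 | then A3 | then

The nullable symbols are {A1, A3}.
ε ∉ L(G), so no ε-production is kept.
Expand every rule over subsets of its nullable positions: S → stmt A1 gives stmt A1 | stmt. A1 → S A1 gives S A1 | S. A1 → A3 stmt then gives A3 stmt then | stmt then. A3 → then A3 A3 gives then A3 A3 | then A3 | then.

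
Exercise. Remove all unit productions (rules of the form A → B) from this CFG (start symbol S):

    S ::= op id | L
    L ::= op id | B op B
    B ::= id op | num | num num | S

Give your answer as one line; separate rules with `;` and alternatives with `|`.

S ::= op id | B op B; L ::= op id | B op B; B ::= op id | B op B | id op | num | num num

Unit pairs: B ⇒* {L, S}; S ⇒* {L}.
For each unit pair (A, B), copy every non-unit production of B to A, then drop all unit productions.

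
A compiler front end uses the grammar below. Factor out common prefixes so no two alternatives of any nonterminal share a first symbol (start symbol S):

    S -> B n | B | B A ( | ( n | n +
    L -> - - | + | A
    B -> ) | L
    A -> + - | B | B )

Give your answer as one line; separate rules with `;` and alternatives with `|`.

S has alternatives sharing prefix 'B': factor to S → B S' with S' → n | ε | A (.
A has alternatives sharing prefix 'B': factor to A → B A' with A' → ε | ).

S -> ( n | n + | B S'; L -> - - | + | A; B -> ) | L; A -> + - | B A'; S' -> n | eps | A (; A' -> eps | )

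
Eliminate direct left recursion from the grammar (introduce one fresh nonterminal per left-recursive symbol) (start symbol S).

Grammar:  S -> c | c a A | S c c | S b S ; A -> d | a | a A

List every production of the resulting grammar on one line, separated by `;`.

S -> c S' | c a A S'; A -> d | a | a A; S' -> c c S' | b S S' | ε

S is directly left-recursive.
For S: α = {c c, b S}, β = {c, c a A}. Rewrite as S → β S' and S' → α S' | ε.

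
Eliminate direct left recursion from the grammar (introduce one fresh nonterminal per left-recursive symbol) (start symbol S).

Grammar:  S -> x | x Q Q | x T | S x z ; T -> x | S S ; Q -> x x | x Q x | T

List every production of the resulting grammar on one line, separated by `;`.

S -> x S' | x Q Q S' | x T S'; T -> x | S S; Q -> x x | x Q x | T; S' -> x z S' | ε

Directly left-recursive nonterminal: S.
For S: α = {x z}, β = {x, x Q Q, x T}. Rewrite as S → β S' and S' → α S' | ε.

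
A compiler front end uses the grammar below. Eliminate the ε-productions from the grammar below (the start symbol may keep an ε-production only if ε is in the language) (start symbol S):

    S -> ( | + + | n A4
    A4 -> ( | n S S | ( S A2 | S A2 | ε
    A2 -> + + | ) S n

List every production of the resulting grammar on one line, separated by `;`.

S -> ( | + + | n A4 | n; A4 -> ( | n S S | ( S A2 | S A2; A2 -> + + | ) S n

Nullable nonterminals: {A4}.
ε ∉ L(G), so no ε-production is kept.
Add the nullable-subset variants: S → n A4 gives n A4 | n.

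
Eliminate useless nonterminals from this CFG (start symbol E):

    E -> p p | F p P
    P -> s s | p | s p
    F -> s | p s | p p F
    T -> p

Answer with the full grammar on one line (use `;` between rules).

E -> p p | F p P; P -> s s | p | s p; F -> s | p s | p p F

Generating nonterminals: {E, F, P, T}.
Reachable from E after that: {E, F, P}.
Removed useless symbols: {T} and every production mentioning them.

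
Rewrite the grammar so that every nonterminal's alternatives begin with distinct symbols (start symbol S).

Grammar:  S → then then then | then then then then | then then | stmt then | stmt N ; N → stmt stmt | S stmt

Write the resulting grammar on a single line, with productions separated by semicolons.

S has alternatives sharing prefix 'then then': factor to S → then then S' with S' → then | then then | ε.
S has alternatives sharing prefix 'stmt': factor to S → stmt S'' with S'' → then | N.
S' has alternatives sharing prefix 'then': factor to S' → then S''' with S''' → ε | then.

S → then then S' | stmt S''; N → stmt stmt | S stmt; S' → epsilon | then S'''; S'' → then | N; S''' → epsilon | then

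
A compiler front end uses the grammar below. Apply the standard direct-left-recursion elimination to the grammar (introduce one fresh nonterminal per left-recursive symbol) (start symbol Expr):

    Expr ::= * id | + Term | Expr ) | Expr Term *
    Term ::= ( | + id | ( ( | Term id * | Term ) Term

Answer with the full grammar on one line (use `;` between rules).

Directly left-recursive nonterminals: Expr, Term.
For Expr: α = {), Term *}, β = {* id, + Term}. Rewrite as Expr → β Expr1 and Expr1 → α Expr1 | ε.
For Term: α = {id *, ) Term}, β = {(, + id, ( (}. Rewrite as Term → β Term1 and Term1 → α Term1 | ε.

Expr ::= * id Expr1 | + Term Expr1; Term ::= ( Term1 | + id Term1 | ( ( Term1; Expr1 ::= ) Expr1 | Term * Expr1 | ε; Term1 ::= id * Term1 | ) Term Term1 | ε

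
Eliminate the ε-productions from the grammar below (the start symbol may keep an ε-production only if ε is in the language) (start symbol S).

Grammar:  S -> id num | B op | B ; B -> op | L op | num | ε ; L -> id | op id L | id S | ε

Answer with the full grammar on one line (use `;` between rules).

S -> id num | B op | op | B | ε; B -> op | L op | num; L -> id | op id L | op id | id S

The nullable symbols are {B, L, S}.
ε ∈ L(G) since S is nullable, so keep S → ε.
Expand every rule over subsets of its nullable positions: S → B op gives B op | op. L → op id L gives op id L | op id.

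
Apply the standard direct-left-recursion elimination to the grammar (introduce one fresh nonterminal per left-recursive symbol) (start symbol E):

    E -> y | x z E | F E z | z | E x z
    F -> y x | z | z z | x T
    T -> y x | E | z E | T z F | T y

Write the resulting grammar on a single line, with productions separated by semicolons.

E, T are directly left-recursive.
For E: α = {x z}, β = {y, x z E, F E z, z}. Rewrite as E → β E' and E' → α E' | ε.
For T: α = {z F, y}, β = {y x, E, z E}. Rewrite as T → β T' and T' → α T' | ε.

E -> y E' | x z E E' | F E z E' | z E'; F -> y x | z | z z | x T; T -> y x T' | E T' | z E T'; E' -> x z E' | ε; T' -> z F T' | y T' | ε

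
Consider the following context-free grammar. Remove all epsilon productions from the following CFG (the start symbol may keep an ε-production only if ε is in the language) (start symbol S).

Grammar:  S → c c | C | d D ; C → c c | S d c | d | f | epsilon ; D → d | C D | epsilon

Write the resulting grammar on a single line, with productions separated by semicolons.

Nullable nonterminals: {C, D, S}.
ε ∈ L(G) since S is nullable, so keep S → ε.
For each production, add variants omitting each subset of nullable occurrences: S → d D gives d D | d. C → S d c gives S d c | d c. D → C D gives C D | C.

S → c c | C | d D | d | epsilon; C → c c | S d c | d c | d | f; D → d | C D | C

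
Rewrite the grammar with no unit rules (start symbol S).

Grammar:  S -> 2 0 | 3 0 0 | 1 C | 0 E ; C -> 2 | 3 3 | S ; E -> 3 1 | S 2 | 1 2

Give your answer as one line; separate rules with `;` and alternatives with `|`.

S -> 2 0 | 3 0 0 | 1 C | 0 E; C -> 2 | 3 3 | 2 0 | 3 0 0 | 1 C | 0 E; E -> 3 1 | S 2 | 1 2

Unit pairs: C ⇒* {S}.
For every A with A ⇒* B via unit rules, add B's non-unit alternatives to A; then delete every rule of the form X → Y.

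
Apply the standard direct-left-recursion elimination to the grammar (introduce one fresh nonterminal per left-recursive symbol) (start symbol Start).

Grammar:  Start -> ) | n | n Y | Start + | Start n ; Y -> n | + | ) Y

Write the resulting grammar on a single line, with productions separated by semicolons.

Start is directly left-recursive.
For Start: α = {+, n}, β = {), n, n Y}. Rewrite as Start → β Start1 and Start1 → α Start1 | ε.

Start -> ) Start1 | n Start1 | n Y Start1; Y -> n | + | ) Y; Start1 -> + Start1 | n Start1 | ε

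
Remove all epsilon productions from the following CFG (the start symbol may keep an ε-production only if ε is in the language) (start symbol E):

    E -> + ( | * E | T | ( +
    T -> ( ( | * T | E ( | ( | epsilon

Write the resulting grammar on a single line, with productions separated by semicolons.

E -> + ( | * E | * | T | ( + | ε; T -> ( ( | * T | * | E ( | (

The nullable symbols are {E, T}.
ε ∈ L(G) since E is nullable, so keep E → ε.
For each production, add variants omitting each subset of nullable occurrences: E → * E gives * E | *. T → * T gives * T | *. T → E ( gives E ( | (.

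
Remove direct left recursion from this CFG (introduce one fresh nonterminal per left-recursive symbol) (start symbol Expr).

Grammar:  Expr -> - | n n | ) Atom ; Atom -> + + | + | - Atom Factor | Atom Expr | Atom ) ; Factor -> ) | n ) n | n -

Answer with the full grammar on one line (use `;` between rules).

Expr -> - | n n | ) Atom; Atom -> + + Atom1 | + Atom1 | - Atom Factor Atom1; Factor -> ) | n ) n | n -; Atom1 -> Expr Atom1 | ) Atom1 | eps

Atom is directly left-recursive.
For Atom: α = {Expr, )}, β = {+ +, +, - Atom Factor}. Rewrite as Atom → β Atom1 and Atom1 → α Atom1 | ε.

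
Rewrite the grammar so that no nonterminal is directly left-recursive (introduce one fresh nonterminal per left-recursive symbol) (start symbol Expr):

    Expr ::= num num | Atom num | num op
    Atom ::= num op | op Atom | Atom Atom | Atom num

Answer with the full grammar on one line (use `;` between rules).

Directly left-recursive nonterminal: Atom.
For Atom: α = {Atom, num}, β = {num op, op Atom}. Rewrite as Atom → β Atom1 and Atom1 → α Atom1 | ε.

Expr ::= num num | Atom num | num op; Atom ::= num op Atom1 | op Atom Atom1; Atom1 ::= Atom Atom1 | num Atom1 | ε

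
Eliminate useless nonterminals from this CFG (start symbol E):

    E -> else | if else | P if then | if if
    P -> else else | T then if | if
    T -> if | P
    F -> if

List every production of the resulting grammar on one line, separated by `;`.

E -> else | if else | P if then | if if; P -> else else | T then if | if; T -> if | P

Generating nonterminals: {E, F, P, T}.
Reachable from E after that: {E, P, T}.
Removed useless symbols: {F} and every production mentioning them.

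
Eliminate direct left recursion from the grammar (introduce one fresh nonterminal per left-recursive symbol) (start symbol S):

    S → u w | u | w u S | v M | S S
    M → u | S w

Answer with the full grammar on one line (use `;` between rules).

Directly left-recursive nonterminal: S.
For S: α = {S}, β = {u w, u, w u S, v M}. Rewrite as S → β S' and S' → α S' | ε.

S → u w S' | u S' | w u S S' | v M S'; M → u | S w; S' → S S' | ε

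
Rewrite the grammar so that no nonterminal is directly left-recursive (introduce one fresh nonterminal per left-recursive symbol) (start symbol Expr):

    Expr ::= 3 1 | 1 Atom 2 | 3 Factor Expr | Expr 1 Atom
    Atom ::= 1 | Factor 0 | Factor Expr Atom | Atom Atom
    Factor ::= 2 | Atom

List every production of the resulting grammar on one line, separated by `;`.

Expr ::= 3 1 Expr1 | 1 Atom 2 Expr1 | 3 Factor Expr Expr1; Atom ::= 1 Atom1 | Factor 0 Atom1 | Factor Expr Atom Atom1; Factor ::= 2 | Atom; Expr1 ::= 1 Atom Expr1 | ε; Atom1 ::= Atom Atom1 | ε

Expr, Atom are directly left-recursive.
For Expr: α = {1 Atom}, β = {3 1, 1 Atom 2, 3 Factor Expr}. Rewrite as Expr → β Expr1 and Expr1 → α Expr1 | ε.
For Atom: α = {Atom}, β = {1, Factor 0, Factor Expr Atom}. Rewrite as Atom → β Atom1 and Atom1 → α Atom1 | ε.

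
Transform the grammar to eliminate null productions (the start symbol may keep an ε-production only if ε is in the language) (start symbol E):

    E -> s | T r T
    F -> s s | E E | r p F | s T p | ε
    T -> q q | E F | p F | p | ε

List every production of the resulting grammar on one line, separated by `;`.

The nullable symbols are {F, T}.
ε ∉ L(G), so no ε-production is kept.
Add the nullable-subset variants: E → T r T gives T r T | T r | r T | r. F → r p F gives r p F | r p. F → s T p gives s T p | s p. T → E F gives E F | E.

E -> s | T r T | T r | r T | r; F -> s s | E E | r p F | r p | s T p | s p; T -> q q | E F | E | p F | p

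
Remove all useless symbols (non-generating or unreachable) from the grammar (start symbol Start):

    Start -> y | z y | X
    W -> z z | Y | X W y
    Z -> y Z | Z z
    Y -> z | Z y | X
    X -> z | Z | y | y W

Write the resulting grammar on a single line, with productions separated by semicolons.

Generating nonterminals: {Start, W, X, Y}.
Reachable from Start after that: {Start, W, X, Y}.
Removed useless symbols: {Z} and every production mentioning them.

Start -> y | z y | X; W -> z z | Y | X W y; Y -> z | X; X -> z | y | y W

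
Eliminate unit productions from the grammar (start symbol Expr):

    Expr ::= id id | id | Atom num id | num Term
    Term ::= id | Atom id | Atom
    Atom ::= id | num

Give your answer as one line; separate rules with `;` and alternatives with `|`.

Unit pairs: Term ⇒* {Atom}.
For every A with A ⇒* B via unit rules, add B's non-unit alternatives to A; then delete every rule of the form X → Y.

Expr ::= id id | id | Atom num id | num Term; Term ::= id | Atom id | num; Atom ::= id | num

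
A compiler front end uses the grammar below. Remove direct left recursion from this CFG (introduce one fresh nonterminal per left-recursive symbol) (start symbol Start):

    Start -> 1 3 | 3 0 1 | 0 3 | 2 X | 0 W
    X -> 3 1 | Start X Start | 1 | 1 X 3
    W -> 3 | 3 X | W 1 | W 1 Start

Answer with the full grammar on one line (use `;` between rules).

Directly left-recursive nonterminal: W.
For W: α = {1, 1 Start}, β = {3, 3 X}. Rewrite as W → β W1 and W1 → α W1 | ε.

Start -> 1 3 | 3 0 1 | 0 3 | 2 X | 0 W; X -> 3 1 | Start X Start | 1 | 1 X 3; W -> 3 W1 | 3 X W1; W1 -> 1 W1 | 1 Start W1 | ε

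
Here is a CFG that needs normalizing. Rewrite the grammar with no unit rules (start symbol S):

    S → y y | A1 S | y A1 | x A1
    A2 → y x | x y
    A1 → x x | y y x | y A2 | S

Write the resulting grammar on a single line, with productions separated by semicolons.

S → y y | A1 S | y A1 | x A1; A2 → y x | x y; A1 → x x | y y x | y A2 | y y | A1 S | y A1 | x A1

Unit pairs: A1 ⇒* {S}.
Replace each nonterminal's rules with the union of the non-unit rules of every nonterminal it unit-derives.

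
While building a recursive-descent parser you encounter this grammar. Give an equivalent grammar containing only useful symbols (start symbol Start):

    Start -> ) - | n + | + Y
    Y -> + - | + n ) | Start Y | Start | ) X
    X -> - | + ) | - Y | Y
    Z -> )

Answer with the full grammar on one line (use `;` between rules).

Start -> ) - | n + | + Y; Y -> + - | + n ) | Start Y | Start | ) X; X -> - | + ) | - Y | Y

Generating nonterminals: {Start, X, Y, Z}.
Reachable from Start after that: {Start, X, Y}.
Removed useless symbols: {Z} and every production mentioning them.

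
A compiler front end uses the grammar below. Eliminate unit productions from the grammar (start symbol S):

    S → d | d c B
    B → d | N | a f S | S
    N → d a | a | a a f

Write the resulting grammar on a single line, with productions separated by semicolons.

S → d | d c B; B → d | a f S | d c B | d a | a | a a f; N → d a | a | a a f

Unit pairs: B ⇒* {N, S}.
For every A with A ⇒* B via unit rules, add B's non-unit alternatives to A; then delete every rule of the form X → Y.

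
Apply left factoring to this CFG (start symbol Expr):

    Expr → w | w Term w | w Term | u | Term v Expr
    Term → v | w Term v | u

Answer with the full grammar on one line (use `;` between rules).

Expr → u | Term v Expr | w Expr1; Term → v | w Term v | u; Expr1 → ε | Term Expr11; Expr11 → w | ε

Expr has alternatives sharing prefix 'w': factor to Expr → w Expr1 with Expr1 → ε | Term w | Term.
Expr1 has alternatives sharing prefix 'Term': factor to Expr1 → Term Expr11 with Expr11 → w | ε.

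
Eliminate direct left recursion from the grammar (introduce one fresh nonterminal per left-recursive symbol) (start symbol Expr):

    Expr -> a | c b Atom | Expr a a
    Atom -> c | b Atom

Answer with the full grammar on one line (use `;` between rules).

Expr -> a Expr1 | c b Atom Expr1; Atom -> c | b Atom; Expr1 -> a a Expr1 | ε

Expr is directly left-recursive.
For Expr: α = {a a}, β = {a, c b Atom}. Rewrite as Expr → β Expr1 and Expr1 → α Expr1 | ε.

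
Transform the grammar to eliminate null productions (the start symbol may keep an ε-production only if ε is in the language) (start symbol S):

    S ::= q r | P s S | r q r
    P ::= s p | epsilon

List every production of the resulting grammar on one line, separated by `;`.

S ::= q r | P s S | s S | r q r; P ::= s p

Nullable set = {P}.
ε ∉ L(G), so no ε-production is kept.
For each production, add variants omitting each subset of nullable occurrences: S → P s S gives P s S | s S.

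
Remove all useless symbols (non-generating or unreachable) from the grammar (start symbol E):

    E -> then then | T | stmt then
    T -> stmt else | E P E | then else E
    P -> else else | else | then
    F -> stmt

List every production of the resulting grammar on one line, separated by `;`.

Generating nonterminals: {E, F, P, T}.
Reachable from E after that: {E, P, T}.
Removed useless symbols: {F} and every production mentioning them.

E -> then then | T | stmt then; T -> stmt else | E P E | then else E; P -> else else | else | then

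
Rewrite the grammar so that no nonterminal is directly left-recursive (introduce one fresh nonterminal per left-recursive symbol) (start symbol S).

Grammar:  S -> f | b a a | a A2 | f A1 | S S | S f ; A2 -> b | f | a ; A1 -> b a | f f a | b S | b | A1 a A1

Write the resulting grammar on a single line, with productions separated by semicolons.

S -> f S' | b a a S' | a A2 S' | f A1 S'; A2 -> b | f | a; A1 -> b a A1' | f f a A1' | b S A1' | b A1'; S' -> S S' | f S' | epsilon; A1' -> a A1 A1' | epsilon

S, A1 are directly left-recursive.
For S: α = {S, f}, β = {f, b a a, a A2, f A1}. Rewrite as S → β S' and S' → α S' | ε.
For A1: α = {a A1}, β = {b a, f f a, b S, b}. Rewrite as A1 → β A1' and A1' → α A1' | ε.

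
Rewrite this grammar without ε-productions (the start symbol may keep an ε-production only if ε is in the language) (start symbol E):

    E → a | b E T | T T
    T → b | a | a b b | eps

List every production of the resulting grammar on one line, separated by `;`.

E → a | b E T | b E | b T | b | T T | T | eps; T → b | a | a b b

The nullable symbols are {E, T}.
ε ∈ L(G) since E is nullable, so keep E → ε.
Add the nullable-subset variants: E → b E T gives b E T | b E | b T | b. E → T T gives T T | T.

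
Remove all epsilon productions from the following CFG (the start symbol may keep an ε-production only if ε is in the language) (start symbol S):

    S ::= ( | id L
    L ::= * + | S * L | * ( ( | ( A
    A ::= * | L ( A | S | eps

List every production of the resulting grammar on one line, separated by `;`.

Nullable set = {A}.
ε ∉ L(G), so no ε-production is kept.
Expand every rule over subsets of its nullable positions: L → ( A gives ( A | (. A → L ( A gives L ( A | L (.

S ::= ( | id L; L ::= * + | S * L | * ( ( | ( A | (; A ::= * | L ( A | L ( | S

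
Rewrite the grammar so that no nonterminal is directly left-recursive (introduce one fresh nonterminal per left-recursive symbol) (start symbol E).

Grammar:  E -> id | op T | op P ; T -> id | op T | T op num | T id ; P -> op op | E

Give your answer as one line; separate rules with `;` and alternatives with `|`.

T is directly left-recursive.
For T: α = {op num, id}, β = {id, op T}. Rewrite as T → β T' and T' → α T' | ε.

E -> id | op T | op P; T -> id T' | op T T'; P -> op op | E; T' -> op num T' | id T' | ε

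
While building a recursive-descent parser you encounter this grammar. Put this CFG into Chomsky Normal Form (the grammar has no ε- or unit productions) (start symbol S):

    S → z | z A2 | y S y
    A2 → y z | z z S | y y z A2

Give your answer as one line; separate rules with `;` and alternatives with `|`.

S → z | X1 A2 | X2 Y1; A2 → X2 X1 | X1 Y2 | X2 Y3; X1 → z; X2 → y; Y1 → S X2; Y2 → X1 S; Y3 → X2 Y4; Y4 → X1 A2

Introduce a nonterminal for each terminal appearing in a rule of length ≥ 2: X1 → z, X2 → y.
Binarize each right-hand side of length ≥ 3 by chaining fresh nonterminals (Y1, Y2, …): affected rules were S → X2 S X2; A2 → X1 X1 S; A2 → X2 X2 X1 A2.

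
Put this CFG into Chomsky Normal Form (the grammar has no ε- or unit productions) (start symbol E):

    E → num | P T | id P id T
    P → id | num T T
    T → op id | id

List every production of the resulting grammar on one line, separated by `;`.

Introduce a nonterminal for each terminal appearing in a rule of length ≥ 2: X1 → id, X2 → num, X3 → op.
Binarize each right-hand side of length ≥ 3 by chaining fresh nonterminals (Y1, Y2, …): affected rules were E → X1 P X1 T; P → X2 T T.

E → num | P T | X1 Y1; P → id | X2 Y3; T → X3 X1 | id; X1 → id; X2 → num; X3 → op; Y1 → P Y2; Y2 → X1 T; Y3 → T T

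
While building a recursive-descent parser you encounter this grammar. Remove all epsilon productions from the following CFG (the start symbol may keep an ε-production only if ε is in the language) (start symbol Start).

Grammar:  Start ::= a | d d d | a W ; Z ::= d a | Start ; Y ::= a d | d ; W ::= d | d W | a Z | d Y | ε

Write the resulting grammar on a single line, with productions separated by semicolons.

Nullable set = {W}.
ε ∉ L(G), so no ε-production is kept.

Start ::= a | d d d | a W; Z ::= d a | Start; Y ::= a d | d; W ::= d | d W | a Z | d Y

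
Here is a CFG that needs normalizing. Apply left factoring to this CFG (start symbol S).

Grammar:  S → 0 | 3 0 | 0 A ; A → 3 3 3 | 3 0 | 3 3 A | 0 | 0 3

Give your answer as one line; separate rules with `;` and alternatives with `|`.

S → 3 0 | 0 S'; A → 3 A' | 0 A''; S' → ε | A; A' → 0 | 3 A'''; A'' → ε | 3; A''' → 3 | A

S has alternatives sharing prefix '0': factor to S → 0 S' with S' → ε | A.
A has alternatives sharing prefix '3': factor to A → 3 A' with A' → 3 3 | 0 | 3 A.
A has alternatives sharing prefix '0': factor to A → 0 A'' with A'' → ε | 3.
A' has alternatives sharing prefix '3': factor to A' → 3 A''' with A''' → 3 | A.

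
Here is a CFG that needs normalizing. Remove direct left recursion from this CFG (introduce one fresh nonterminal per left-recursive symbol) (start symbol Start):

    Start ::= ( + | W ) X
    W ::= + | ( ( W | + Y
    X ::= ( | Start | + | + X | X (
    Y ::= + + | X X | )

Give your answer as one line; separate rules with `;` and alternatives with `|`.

Start ::= ( + | W ) X; W ::= + | ( ( W | + Y; X ::= ( X1 | Start X1 | + X1 | + X X1; Y ::= + + | X X | ); X1 ::= ( X1 | epsilon

X is directly left-recursive.
For X: α = {(}, β = {(, Start, +, + X}. Rewrite as X → β X1 and X1 → α X1 | ε.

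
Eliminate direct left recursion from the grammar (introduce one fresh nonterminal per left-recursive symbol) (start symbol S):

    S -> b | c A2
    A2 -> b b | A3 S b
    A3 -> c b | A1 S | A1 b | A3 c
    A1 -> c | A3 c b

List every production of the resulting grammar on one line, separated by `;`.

Left recursion appears on A3.
For A3: α = {c}, β = {c b, A1 S, A1 b}. Rewrite as A3 → β A3' and A3' → α A3' | ε.

S -> b | c A2; A2 -> b b | A3 S b; A3 -> c b A3' | A1 S A3' | A1 b A3'; A1 -> c | A3 c b; A3' -> c A3' | epsilon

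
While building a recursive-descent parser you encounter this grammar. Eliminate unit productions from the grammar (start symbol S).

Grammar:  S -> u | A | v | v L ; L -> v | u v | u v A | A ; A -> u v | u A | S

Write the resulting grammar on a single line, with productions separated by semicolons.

S -> u | v | v L | u v | u A; L -> v | u v | u v A | u | v L | u A; A -> u | v | v L | u v | u A

Unit pairs: A ⇒* {S}; L ⇒* {A, S}; S ⇒* {A}.
For every A with A ⇒* B via unit rules, add B's non-unit alternatives to A; then delete every rule of the form X → Y.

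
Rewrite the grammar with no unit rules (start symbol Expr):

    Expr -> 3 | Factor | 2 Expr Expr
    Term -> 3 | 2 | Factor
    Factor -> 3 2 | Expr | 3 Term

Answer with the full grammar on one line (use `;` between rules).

Unit pairs: Expr ⇒* {Factor}; Factor ⇒* {Expr}; Term ⇒* {Expr, Factor}.
Replace each nonterminal's rules with the union of the non-unit rules of every nonterminal it unit-derives.

Expr -> 3 2 | 3 Term | 3 | 2 Expr Expr; Term -> 3 | 2 | 3 2 | 3 Term | 2 Expr Expr; Factor -> 3 2 | 3 Term | 3 | 2 Expr Expr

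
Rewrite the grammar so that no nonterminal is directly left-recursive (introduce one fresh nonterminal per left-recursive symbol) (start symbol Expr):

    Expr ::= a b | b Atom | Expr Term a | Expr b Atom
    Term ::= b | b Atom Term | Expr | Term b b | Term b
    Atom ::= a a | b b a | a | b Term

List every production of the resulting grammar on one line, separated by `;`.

Expr ::= a b Expr1 | b Atom Expr1; Term ::= b Term1 | b Atom Term Term1 | Expr Term1; Atom ::= a a | b b a | a | b Term; Expr1 ::= Term a Expr1 | b Atom Expr1 | ε; Term1 ::= b b Term1 | b Term1 | ε

Expr, Term are directly left-recursive.
For Expr: α = {Term a, b Atom}, β = {a b, b Atom}. Rewrite as Expr → β Expr1 and Expr1 → α Expr1 | ε.
For Term: α = {b b, b}, β = {b, b Atom Term, Expr}. Rewrite as Term → β Term1 and Term1 → α Term1 | ε.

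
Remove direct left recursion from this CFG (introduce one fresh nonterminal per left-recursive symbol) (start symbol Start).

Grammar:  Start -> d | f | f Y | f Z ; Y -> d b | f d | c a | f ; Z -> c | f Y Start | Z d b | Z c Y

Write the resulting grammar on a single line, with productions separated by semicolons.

Start -> d | f | f Y | f Z; Y -> d b | f d | c a | f; Z -> c Z1 | f Y Start Z1; Z1 -> d b Z1 | c Y Z1 | ε

Directly left-recursive nonterminal: Z.
For Z: α = {d b, c Y}, β = {c, f Y Start}. Rewrite as Z → β Z1 and Z1 → α Z1 | ε.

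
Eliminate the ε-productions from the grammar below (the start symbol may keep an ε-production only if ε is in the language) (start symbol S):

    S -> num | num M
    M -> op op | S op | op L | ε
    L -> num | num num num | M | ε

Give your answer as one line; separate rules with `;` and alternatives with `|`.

Nullable set = {L, M}.
ε ∉ L(G), so no ε-production is kept.
Add the nullable-subset variants: M → op L gives op L | op.

S -> num | num M; M -> op op | S op | op L | op; L -> num | num num num | M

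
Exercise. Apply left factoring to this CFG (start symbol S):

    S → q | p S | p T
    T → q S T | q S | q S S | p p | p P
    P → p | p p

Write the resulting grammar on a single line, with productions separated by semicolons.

S has alternatives sharing prefix 'p': factor to S → p S' with S' → S | T.
T has alternatives sharing prefix 'q S': factor to T → q S T' with T' → T | ε | S.
T has alternatives sharing prefix 'p': factor to T → p T'' with T'' → p | P.
P has alternatives sharing prefix 'p': factor to P → p P' with P' → ε | p.

S → q | p S'; T → q S T' | p T''; P → p P'; S' → S | T; T' → T | ε | S; T'' → p | P; P' → ε | p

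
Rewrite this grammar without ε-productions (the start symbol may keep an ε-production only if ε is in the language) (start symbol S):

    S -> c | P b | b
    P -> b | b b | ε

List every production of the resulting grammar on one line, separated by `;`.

S -> c | P b | b; P -> b | b b

The nullable symbols are {P}.
ε ∉ L(G), so no ε-production is kept.
For each production, add variants omitting each subset of nullable occurrences: S → P b gives P b | b.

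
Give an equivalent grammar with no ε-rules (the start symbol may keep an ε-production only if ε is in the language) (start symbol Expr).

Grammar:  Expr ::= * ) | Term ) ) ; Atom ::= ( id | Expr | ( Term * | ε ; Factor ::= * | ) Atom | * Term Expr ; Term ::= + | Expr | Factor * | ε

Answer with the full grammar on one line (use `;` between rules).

Expr ::= * ) | Term ) ) | ) ); Atom ::= ( id | Expr | ( Term * | ( *; Factor ::= * | ) Atom | ) | * Term Expr | * Expr; Term ::= + | Expr | Factor *

Nullable nonterminals: {Atom, Term}.
ε ∉ L(G), so no ε-production is kept.
Add the nullable-subset variants: Expr → Term ) ) gives Term ) ) | ) ). Atom → ( Term * gives ( Term * | ( *. Factor → ) Atom gives ) Atom | ). Factor → * Term Expr gives * Term Expr | * Expr.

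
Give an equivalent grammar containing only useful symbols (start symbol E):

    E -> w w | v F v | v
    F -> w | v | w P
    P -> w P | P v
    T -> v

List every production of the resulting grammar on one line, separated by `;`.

E -> w w | v F v | v; F -> w | v

Generating nonterminals: {E, F, T}.
Reachable from E after that: {E, F}.
Removed useless symbols: {P, T} and every production mentioning them.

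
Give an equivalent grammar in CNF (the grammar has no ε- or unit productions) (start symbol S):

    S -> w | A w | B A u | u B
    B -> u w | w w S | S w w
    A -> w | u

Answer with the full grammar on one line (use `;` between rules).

Introduce a nonterminal for each terminal appearing in a rule of length ≥ 2: X1 → w, X2 → u.
Binarize each right-hand side of length ≥ 3 by chaining fresh nonterminals (Y1, Y2, …): affected rules were S → B A X2; B → X1 X1 S; B → S X1 X1.

S -> w | A X1 | B Y1 | X2 B; B -> X2 X1 | X1 Y2 | S Y3; A -> w | u; X1 -> w; X2 -> u; Y1 -> A X2; Y2 -> X1 S; Y3 -> X1 X1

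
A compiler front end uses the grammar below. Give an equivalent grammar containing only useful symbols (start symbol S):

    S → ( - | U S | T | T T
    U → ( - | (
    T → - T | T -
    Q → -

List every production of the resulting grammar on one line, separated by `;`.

Generating nonterminals: {Q, S, U}.
Reachable from S after that: {S, U}.
Removed useless symbols: {Q, T} and every production mentioning them.

S → ( - | U S; U → ( - | (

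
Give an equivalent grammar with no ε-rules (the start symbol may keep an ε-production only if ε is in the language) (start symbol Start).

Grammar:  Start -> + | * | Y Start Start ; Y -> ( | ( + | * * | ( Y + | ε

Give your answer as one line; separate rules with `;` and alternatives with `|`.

Nullable set = {Y}.
ε ∉ L(G), so no ε-production is kept.
Add the nullable-subset variants: Start → Y Start Start gives Y Start Start | Start Start.

Start -> + | * | Y Start Start | Start Start; Y -> ( | ( + | * * | ( Y +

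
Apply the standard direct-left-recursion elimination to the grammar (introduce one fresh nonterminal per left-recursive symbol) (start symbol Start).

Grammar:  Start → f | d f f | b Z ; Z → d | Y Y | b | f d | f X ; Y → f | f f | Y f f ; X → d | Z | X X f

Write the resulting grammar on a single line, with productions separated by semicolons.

Left recursion appears on Y, X.
For Y: α = {f f}, β = {f, f f}. Rewrite as Y → β Y1 and Y1 → α Y1 | ε.
For X: α = {X f}, β = {d, Z}. Rewrite as X → β X1 and X1 → α X1 | ε.

Start → f | d f f | b Z; Z → d | Y Y | b | f d | f X; Y → f Y1 | f f Y1; X → d X1 | Z X1; Y1 → f f Y1 | ε; X1 → X f X1 | ε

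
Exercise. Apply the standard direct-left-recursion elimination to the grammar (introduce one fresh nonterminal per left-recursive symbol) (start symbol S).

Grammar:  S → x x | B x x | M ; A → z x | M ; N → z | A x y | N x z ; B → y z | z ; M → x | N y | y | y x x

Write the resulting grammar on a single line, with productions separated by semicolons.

Directly left-recursive nonterminal: N.
For N: α = {x z}, β = {z, A x y}. Rewrite as N → β N' and N' → α N' | ε.

S → x x | B x x | M; A → z x | M; N → z N' | A x y N'; B → y z | z; M → x | N y | y | y x x; N' → x z N' | ε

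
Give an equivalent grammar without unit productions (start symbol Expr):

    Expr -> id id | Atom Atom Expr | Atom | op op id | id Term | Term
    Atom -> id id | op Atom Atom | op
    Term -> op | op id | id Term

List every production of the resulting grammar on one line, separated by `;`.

Expr -> op | op id | id Term | id id | op Atom Atom | Atom Atom Expr | op op id; Atom -> id id | op Atom Atom | op; Term -> op | op id | id Term

Unit pairs: Expr ⇒* {Atom, Term}.
For each unit pair (A, B), copy every non-unit production of B to A, then drop all unit productions.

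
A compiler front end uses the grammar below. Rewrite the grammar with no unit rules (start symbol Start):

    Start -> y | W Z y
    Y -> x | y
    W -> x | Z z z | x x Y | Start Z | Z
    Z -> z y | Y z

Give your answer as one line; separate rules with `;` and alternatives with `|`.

Start -> y | W Z y; Y -> x | y; W -> z y | Y z | x | Z z z | x x Y | Start Z; Z -> z y | Y z

Unit pairs: W ⇒* {Z}.
Replace each nonterminal's rules with the union of the non-unit rules of every nonterminal it unit-derives.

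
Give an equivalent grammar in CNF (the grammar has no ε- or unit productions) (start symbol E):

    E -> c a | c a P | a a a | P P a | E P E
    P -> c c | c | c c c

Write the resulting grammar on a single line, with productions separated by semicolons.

E -> X1 X2 | X1 Y1 | X2 Y2 | P Y3 | E Y4; P -> X1 X1 | c | X1 Y5; X1 -> c; X2 -> a; Y1 -> X2 P; Y2 -> X2 X2; Y3 -> P X2; Y4 -> P E; Y5 -> X1 X1

Introduce a nonterminal for each terminal appearing in a rule of length ≥ 2: X1 → c, X2 → a.
Binarize each right-hand side of length ≥ 3 by chaining fresh nonterminals (Y1, Y2, …): affected rules were E → X1 X2 P; E → X2 X2 X2; E → P P X2; E → E P E.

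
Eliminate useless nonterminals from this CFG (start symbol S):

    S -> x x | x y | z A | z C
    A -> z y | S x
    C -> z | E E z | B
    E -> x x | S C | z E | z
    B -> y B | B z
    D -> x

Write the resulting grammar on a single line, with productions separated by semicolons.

Generating nonterminals: {A, C, D, E, S}.
Reachable from S after that: {A, C, E, S}.
Removed useless symbols: {B, D} and every production mentioning them.

S -> x x | x y | z A | z C; A -> z y | S x; C -> z | E E z; E -> x x | S C | z E | z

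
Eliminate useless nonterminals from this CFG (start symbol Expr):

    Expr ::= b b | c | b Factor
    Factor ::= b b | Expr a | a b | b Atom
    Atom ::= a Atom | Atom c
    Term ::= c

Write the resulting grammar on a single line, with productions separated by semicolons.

Generating nonterminals: {Expr, Factor, Term}.
Reachable from Expr after that: {Expr, Factor}.
Removed useless symbols: {Atom, Term} and every production mentioning them.

Expr ::= b b | c | b Factor; Factor ::= b b | Expr a | a b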